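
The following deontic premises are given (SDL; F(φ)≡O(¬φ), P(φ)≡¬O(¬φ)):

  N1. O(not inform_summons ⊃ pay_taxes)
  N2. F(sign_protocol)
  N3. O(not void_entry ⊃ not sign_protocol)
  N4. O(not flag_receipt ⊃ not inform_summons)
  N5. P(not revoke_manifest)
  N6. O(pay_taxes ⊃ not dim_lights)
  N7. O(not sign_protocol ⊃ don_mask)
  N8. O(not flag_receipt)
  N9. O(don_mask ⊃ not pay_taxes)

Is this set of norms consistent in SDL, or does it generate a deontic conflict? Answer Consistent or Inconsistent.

Inconsistent

Premise 2 is F(sign_protocol), i.e. O(not sign_protocol).
From O(not sign_protocol) and premise 7, O(not sign_protocol ⊃ don_mask), we obtain O(don_mask).
Premise 9 is O(don_mask ⊃ not pay_taxes); since O(don_mask), deontic closure gives O(not pay_taxes).
The contrapositive of premise 1 (O(not inform_summons ⊃ pay_taxes)) is O(not pay_taxes ⊃ inform_summons), and O(not pay_taxes) is already established, so O(inform_summons).
Premise 4 is O(not flag_receipt ⊃ not inform_summons); contrapositively O(inform_summons ⊃ flag_receipt). Since O(inform_summons) holds, K gives O(flag_receipt).
Yet premise 8 states O(not flag_receipt).
We now have both O(flag_receipt) and O(not flag_receipt) — flag_receipt is simultaneously obligatory and forbidden, violating the D-axiom.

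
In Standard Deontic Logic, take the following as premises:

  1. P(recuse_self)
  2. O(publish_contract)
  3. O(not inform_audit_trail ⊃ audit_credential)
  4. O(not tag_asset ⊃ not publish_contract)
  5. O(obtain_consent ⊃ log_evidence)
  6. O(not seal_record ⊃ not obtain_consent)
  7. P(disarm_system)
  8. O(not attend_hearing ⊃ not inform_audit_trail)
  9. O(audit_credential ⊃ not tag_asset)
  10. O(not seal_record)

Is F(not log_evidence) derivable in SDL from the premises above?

Premise 5 is O(obtain_consent ⊃ log_evidence), but O(obtain_consent) is not derivable from the premises, so it does not yield O(log_evidence).
No other premise forces O(log_evidence). An ideal world satisfying every premise can still have not log_evidence true, so F(not log_evidence) is not derivable.

No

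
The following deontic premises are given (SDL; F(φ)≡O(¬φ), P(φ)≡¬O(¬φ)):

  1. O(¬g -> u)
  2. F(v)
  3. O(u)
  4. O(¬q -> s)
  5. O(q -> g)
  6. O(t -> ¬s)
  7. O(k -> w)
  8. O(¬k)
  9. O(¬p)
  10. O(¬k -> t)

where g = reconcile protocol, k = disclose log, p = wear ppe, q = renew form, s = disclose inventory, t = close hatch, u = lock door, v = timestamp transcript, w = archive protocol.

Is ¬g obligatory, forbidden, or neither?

From premise 8 we have O(¬k).
From O(¬k) and premise 10, O(¬k -> t), we obtain O(t).
Applying K to premise 6 (O(t -> ¬s)) and O(t) yields O(¬s).
The contrapositive of premise 4 (O(¬q -> s)) is O(¬s -> q), and O(¬s) is already established, so O(q).
From O(q) and premise 5, O(q -> g), we obtain O(g).
Premises 1, 2, 3, 7, 9 do not contribute to this derivation.
Thus O(g), which is F(¬g): ¬g is forbidden.

Forbidden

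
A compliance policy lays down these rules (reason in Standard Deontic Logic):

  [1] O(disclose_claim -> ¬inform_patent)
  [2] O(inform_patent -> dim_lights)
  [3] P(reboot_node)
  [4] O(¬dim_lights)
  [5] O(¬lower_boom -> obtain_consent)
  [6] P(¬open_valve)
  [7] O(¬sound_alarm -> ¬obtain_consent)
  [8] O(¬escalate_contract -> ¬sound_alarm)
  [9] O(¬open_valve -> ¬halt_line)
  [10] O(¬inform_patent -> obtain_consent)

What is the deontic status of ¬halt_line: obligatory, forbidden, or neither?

Neither

Premise 9 is O(¬open_valve -> ¬halt_line), but O(¬open_valve) is not derivable from the premises (the permission P(¬open_valve) asserts only ¬O(open_valve), not O(¬open_valve)), so it does not yield O(¬halt_line).
No premise or chain of K-axiom applications forces O(¬halt_line), and none forces O(halt_line). So ¬halt_line is neither obligatory nor forbidden under these norms.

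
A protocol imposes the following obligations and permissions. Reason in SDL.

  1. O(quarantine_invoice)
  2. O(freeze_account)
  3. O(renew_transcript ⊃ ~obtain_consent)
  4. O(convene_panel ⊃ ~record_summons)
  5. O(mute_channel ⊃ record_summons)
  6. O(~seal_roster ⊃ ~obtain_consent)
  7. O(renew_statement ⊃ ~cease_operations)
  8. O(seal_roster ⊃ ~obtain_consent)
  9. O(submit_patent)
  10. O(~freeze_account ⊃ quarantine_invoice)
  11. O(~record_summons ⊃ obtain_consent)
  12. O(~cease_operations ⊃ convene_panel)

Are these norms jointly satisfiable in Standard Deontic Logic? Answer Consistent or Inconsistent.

Consistent

Premise 10 is O(~freeze_account ⊃ quarantine_invoice); even if O(quarantine_invoice) held, inferring O(~freeze_account) would be affirming the consequent — invalid.
So O(~freeze_account) is not derivable, and the apparent clash with O(freeze_account) does not arise.
A world satisfying every obligation exists (e.g. cease_operations=true, convene_panel=false, freeze_account=true, mute_channel=false, obtain_consent=false, quarantine_invoice=true, record_summons=true, renew_statement=false, renew_transcript=false, seal_roster=false, submit_patent=true); no atom is both obligatory and forbidden, so the set is consistent.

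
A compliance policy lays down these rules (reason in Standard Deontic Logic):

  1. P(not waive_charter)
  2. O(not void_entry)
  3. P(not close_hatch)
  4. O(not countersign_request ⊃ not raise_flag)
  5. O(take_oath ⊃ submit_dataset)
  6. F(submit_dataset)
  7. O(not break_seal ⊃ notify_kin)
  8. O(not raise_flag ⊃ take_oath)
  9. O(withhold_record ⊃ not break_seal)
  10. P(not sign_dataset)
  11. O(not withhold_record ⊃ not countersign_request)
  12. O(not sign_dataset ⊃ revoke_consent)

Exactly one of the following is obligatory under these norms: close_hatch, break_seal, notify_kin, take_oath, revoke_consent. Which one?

Premise 6 is F(submit_dataset), i.e. O(not submit_dataset).
Premise 5 is O(take_oath ⊃ submit_dataset); contrapositively O(not submit_dataset ⊃ not take_oath). Since O(not submit_dataset) holds, K gives O(not take_oath).
Premise 8 is O(not raise_flag ⊃ take_oath); contrapositively O(not take_oath ⊃ raise_flag). Since O(not take_oath) holds, K gives O(raise_flag).
Premise 4 is O(not countersign_request ⊃ not raise_flag); contrapositively O(raise_flag ⊃ countersign_request). Since O(raise_flag) holds, K gives O(countersign_request).
Premise 11 is O(not withhold_record ⊃ not countersign_request); contrapositively O(countersign_request ⊃ withhold_record). Since O(countersign_request) holds, K gives O(withhold_record).
Premise 9 is O(withhold_record ⊃ not break_seal); since O(withhold_record), deontic closure gives O(not break_seal).
From O(not break_seal) and premise 7, O(not break_seal ⊃ notify_kin), we obtain O(notify_kin).
So O(notify_kin) holds — notify_kin is obligatory. None of the other listed options is made obligatory by any chain of premises.

notify_kin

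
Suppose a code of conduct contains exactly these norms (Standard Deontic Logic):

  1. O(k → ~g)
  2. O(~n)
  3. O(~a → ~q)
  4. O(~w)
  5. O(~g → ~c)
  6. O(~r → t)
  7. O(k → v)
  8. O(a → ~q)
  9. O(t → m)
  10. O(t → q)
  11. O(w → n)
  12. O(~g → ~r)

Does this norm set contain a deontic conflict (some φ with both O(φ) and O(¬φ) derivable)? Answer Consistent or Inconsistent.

Premise 11 is O(w → n), but O(w) is not derivable from the premises, so it does not yield O(n).
So O(n) is not derivable, and the apparent clash with O(~n) does not arise.
A world satisfying every obligation exists (e.g. a=false, c=false, g=true, k=false, m=false, n=false, q=false, r=true, t=false, v=false, w=false); no atom is both obligatory and forbidden, so the set is consistent.

Consistent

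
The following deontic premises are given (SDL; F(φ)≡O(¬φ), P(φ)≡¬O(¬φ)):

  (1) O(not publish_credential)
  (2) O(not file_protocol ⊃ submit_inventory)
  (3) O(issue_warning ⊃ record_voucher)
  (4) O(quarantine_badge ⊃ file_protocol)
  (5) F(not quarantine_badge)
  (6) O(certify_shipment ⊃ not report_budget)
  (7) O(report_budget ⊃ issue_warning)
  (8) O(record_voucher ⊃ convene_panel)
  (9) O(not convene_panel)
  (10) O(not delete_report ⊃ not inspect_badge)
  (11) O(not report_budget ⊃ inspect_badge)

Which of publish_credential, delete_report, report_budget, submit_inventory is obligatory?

delete_report

Premise 9 states O(not convene_panel) outright.
Premise 8, O(record_voucher ⊃ convene_panel), contraposes to O(not convene_panel ⊃ not record_voucher); with O(not convene_panel) we get O(not record_voucher).
Premise 3 is O(issue_warning ⊃ record_voucher); contrapositively O(not record_voucher ⊃ not issue_warning). Since O(not record_voucher) holds, K gives O(not issue_warning).
The contrapositive of premise 7 (O(report_budget ⊃ issue_warning)) is O(not issue_warning ⊃ not report_budget), and O(not issue_warning) is already established, so O(not report_budget).
Applying K to premise 11 (O(not report_budget ⊃ inspect_badge)) and O(not report_budget) yields O(inspect_badge).
Premise 10 is O(not delete_report ⊃ not inspect_badge); contrapositively O(inspect_badge ⊃ delete_report). Since O(inspect_badge) holds, K gives O(delete_report).
So O(delete_report) holds — delete_report is obligatory. None of the other listed options is made obligatory by any chain of premises.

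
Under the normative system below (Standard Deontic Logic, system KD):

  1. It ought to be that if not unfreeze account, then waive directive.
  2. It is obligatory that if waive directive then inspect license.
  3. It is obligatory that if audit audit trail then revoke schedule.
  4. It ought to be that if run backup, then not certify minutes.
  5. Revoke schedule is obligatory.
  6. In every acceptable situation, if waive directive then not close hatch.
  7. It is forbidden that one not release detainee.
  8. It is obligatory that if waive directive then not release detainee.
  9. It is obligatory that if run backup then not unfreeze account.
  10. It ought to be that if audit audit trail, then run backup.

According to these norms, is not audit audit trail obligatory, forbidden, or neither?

Obligatory

Premise 7 is F(¬release_detainee), i.e. O(release_detainee).
Premise 8, O(waive_directive → ¬release_detainee), contraposes to O(release_detainee → ¬waive_directive); with O(release_detainee) we get O(¬waive_directive).
Premise 1, O(¬unfreeze_account → waive_directive), contraposes to O(¬waive_directive → unfreeze_account); with O(¬waive_directive) we get O(unfreeze_account).
Premise 9, O(run_backup → ¬unfreeze_account), contraposes to O(unfreeze_account → ¬run_backup); with O(unfreeze_account) we get O(¬run_backup).
Premise 10, O(audit_audit_trail → run_backup), contraposes to O(¬run_backup → ¬audit_audit_trail); with O(¬run_backup) we get O(¬audit_audit_trail).
Premises 2, 3, 4, 5, 6 do not contribute to this derivation.
Hence ¬audit_audit_trail is obligatory.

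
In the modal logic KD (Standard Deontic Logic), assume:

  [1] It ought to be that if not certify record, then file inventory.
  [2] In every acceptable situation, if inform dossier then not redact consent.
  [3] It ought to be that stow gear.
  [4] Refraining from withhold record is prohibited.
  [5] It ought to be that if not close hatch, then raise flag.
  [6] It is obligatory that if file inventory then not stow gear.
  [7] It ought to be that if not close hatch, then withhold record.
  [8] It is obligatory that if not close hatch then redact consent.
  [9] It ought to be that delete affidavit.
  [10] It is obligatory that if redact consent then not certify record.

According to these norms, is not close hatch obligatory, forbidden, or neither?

Premise 3 gives O(stow_gear).
Premise 6 is O(file_inventory → ¬stow_gear); contrapositively O(stow_gear → ¬file_inventory). Since O(stow_gear) holds, K gives O(¬file_inventory).
The contrapositive of premise 1 (O(¬certify_record → file_inventory)) is O(¬file_inventory → certify_record), and O(¬file_inventory) is already established, so O(certify_record).
Premise 10, O(redact_consent → ¬certify_record), contraposes to O(certify_record → ¬redact_consent); with O(certify_record) we get O(¬redact_consent).
The contrapositive of premise 8 (O(¬close_hatch → redact_consent)) is O(¬redact_consent → close_hatch), and O(¬redact_consent) is already established, so O(close_hatch).
Premises 2, 4, 5, 7, 9 do not contribute to this derivation.
Thus O(close_hatch), which is F(¬close_hatch): ¬close_hatch is forbidden.

Forbidden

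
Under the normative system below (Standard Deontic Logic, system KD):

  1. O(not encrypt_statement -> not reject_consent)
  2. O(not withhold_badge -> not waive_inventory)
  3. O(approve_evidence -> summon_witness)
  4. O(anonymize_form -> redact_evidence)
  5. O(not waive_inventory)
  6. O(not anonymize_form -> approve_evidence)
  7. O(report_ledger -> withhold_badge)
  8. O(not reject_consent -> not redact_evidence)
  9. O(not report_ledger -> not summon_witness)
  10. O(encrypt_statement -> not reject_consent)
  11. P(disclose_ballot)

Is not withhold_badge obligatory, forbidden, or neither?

Forbidden

By case analysis on encrypt_statement: premise 10 gives O(encrypt_statement -> not reject_consent) and premise 1 gives O(not encrypt_statement -> not reject_consent), so O(not reject_consent) either way.
Premise 8 is O(not reject_consent -> not redact_evidence); since O(not reject_consent), deontic closure gives O(not redact_evidence).
Premise 4 is O(anonymize_form -> redact_evidence); contrapositively O(not redact_evidence -> not anonymize_form). Since O(not redact_evidence) holds, K gives O(not anonymize_form).
With premise 6, O(not anonymize_form -> approve_evidence), the K-axiom yields O(approve_evidence).
Applying K to premise 3 (O(approve_evidence -> summon_witness)) and O(approve_evidence) yields O(summon_witness).
The contrapositive of premise 9 (O(not report_ledger -> not summon_witness)) is O(summon_witness -> report_ledger), and O(summon_witness) is already established, so O(report_ledger).
Premise 7 is O(report_ledger -> withhold_badge); since O(report_ledger), deontic closure gives O(withhold_badge).
Premises 2, 5, 11 do not contribute to this derivation.
Thus O(withhold_badge), which is F(not withhold_badge): not withhold_badge is forbidden.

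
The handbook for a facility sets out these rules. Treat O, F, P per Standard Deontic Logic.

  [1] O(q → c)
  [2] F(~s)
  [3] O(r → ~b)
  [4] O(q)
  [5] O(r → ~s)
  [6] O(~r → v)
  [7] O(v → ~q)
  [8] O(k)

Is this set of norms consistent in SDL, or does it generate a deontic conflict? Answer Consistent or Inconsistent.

Inconsistent

Premise 2 is F(~s), i.e. O(s).
Premise 5 is O(r → ~s); contrapositively O(s → ~r). Since O(s) holds, K gives O(~r).
From O(~r) and premise 6, O(~r → v), we obtain O(v).
With premise 7, O(v → ~q), the K-axiom yields O(~q).
But premise 4 directly asserts O(q).
We now have both O(~q) and O(q) — q is simultaneously obligatory and forbidden, violating the D-axiom.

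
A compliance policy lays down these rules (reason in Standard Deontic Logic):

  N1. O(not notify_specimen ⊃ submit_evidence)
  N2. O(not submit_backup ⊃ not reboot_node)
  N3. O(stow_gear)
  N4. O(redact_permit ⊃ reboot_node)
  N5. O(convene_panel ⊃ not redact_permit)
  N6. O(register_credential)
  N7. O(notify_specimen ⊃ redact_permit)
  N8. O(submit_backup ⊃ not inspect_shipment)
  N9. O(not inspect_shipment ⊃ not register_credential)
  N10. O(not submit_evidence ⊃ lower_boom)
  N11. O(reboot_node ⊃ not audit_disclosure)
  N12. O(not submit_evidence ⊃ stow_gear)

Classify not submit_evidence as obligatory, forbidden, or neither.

Forbidden

From premise 6 we have O(register_credential).
Premise 9 is O(not inspect_shipment ⊃ not register_credential); contrapositively O(register_credential ⊃ inspect_shipment). Since O(register_credential) holds, K gives O(inspect_shipment).
Premise 8 is O(submit_backup ⊃ not inspect_shipment); contrapositively O(inspect_shipment ⊃ not submit_backup). Since O(inspect_shipment) holds, K gives O(not submit_backup).
From O(not submit_backup) and premise 2, O(not submit_backup ⊃ not reboot_node), we obtain O(not reboot_node).
Premise 4, O(redact_permit ⊃ reboot_node), contraposes to O(not reboot_node ⊃ not redact_permit); with O(not reboot_node) we get O(not redact_permit).
Premise 7 is O(notify_specimen ⊃ redact_permit); contrapositively O(not redact_permit ⊃ not notify_specimen). Since O(not redact_permit) holds, K gives O(not notify_specimen).
From O(not notify_specimen) and premise 1, O(not notify_specimen ⊃ submit_evidence), we obtain O(submit_evidence).
Premises 3, 5, 10, 11, 12 do not contribute to this derivation.
Thus O(submit_evidence), which is F(not submit_evidence): not submit_evidence is forbidden.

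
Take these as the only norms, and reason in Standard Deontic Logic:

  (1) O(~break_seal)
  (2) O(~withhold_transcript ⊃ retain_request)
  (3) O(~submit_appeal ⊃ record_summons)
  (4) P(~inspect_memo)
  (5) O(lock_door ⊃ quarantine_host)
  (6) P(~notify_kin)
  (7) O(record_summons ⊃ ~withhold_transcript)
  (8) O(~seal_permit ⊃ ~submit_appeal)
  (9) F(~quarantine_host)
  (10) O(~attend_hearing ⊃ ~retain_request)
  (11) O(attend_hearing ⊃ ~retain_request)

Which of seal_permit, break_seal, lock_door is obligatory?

seal_permit

Premises 10 and 11 are O(~attend_hearing ⊃ ~retain_request) and O(attend_hearing ⊃ ~retain_request); every ideal world satisfies ~attend_hearing or attend_hearing, so in either case ~retain_request holds — hence O(~retain_request).
Premise 2, O(~withhold_transcript ⊃ retain_request), contraposes to O(~retain_request ⊃ withhold_transcript); with O(~retain_request) we get O(withhold_transcript).
The contrapositive of premise 7 (O(record_summons ⊃ ~withhold_transcript)) is O(withhold_transcript ⊃ ~record_summons), and O(withhold_transcript) is already established, so O(~record_summons).
The contrapositive of premise 3 (O(~submit_appeal ⊃ record_summons)) is O(~record_summons ⊃ submit_appeal), and O(~record_summons) is already established, so O(submit_appeal).
Premise 8, O(~seal_permit ⊃ ~submit_appeal), contraposes to O(submit_appeal ⊃ seal_permit); with O(submit_appeal) we get O(seal_permit).
So O(seal_permit) holds — seal_permit is obligatory. None of the other listed options is made obligatory by any chain of premises.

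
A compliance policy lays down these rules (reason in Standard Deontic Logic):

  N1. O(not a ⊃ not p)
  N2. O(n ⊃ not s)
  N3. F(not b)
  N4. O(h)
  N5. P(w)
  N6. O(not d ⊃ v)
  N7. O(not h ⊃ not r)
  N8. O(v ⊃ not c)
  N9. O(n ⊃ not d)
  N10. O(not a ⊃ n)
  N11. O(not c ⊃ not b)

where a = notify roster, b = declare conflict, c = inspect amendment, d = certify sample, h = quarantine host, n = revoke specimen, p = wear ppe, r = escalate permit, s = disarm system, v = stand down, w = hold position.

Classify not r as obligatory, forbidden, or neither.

Neither

Premise 7 is O(not h ⊃ not r), but O(not h) is not derivable from the premises, so it does not yield O(not r).
No premise or chain of K-axiom applications forces O(not r), and none forces O(r). So not r is neither obligatory nor forbidden under these norms.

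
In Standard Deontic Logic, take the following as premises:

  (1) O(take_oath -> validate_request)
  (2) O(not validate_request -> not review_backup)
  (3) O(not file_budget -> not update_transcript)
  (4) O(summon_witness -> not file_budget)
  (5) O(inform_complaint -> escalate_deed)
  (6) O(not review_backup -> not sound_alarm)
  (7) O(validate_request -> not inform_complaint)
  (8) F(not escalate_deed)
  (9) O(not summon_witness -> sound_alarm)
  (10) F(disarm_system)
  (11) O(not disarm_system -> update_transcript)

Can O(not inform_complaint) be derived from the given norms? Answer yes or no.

Yes

F(disarm_system) at premise 10 means O(not disarm_system).
Premise 11 is O(not disarm_system -> update_transcript); since O(not disarm_system), deontic closure gives O(update_transcript).
The contrapositive of premise 3 (O(not file_budget -> not update_transcript)) is O(update_transcript -> file_budget), and O(update_transcript) is already established, so O(file_budget).
The contrapositive of premise 4 (O(summon_witness -> not file_budget)) is O(file_budget -> not summon_witness), and O(file_budget) is already established, so O(not summon_witness).
From O(not summon_witness) and premise 9, O(not summon_witness -> sound_alarm), we obtain O(sound_alarm).
Premise 6, O(not review_backup -> not sound_alarm), contraposes to O(sound_alarm -> review_backup); with O(sound_alarm) we get O(review_backup).
Premise 2 is O(not validate_request -> not review_backup); contrapositively O(review_backup -> validate_request). Since O(review_backup) holds, K gives O(validate_request).
Premise 7 is O(validate_request -> not inform_complaint); since O(validate_request), deontic closure gives O(not inform_complaint).
Premises 1, 5, 8 do not contribute to this derivation.
So O(not inform_complaint) follows.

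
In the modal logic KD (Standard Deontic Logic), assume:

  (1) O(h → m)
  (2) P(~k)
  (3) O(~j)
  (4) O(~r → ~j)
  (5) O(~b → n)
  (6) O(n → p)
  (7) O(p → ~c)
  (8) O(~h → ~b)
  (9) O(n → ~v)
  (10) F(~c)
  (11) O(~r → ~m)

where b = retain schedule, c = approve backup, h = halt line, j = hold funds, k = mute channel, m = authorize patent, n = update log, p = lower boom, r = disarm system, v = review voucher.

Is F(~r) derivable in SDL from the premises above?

Yes

Premise 10, F(~c), is equivalent to O(c).
The contrapositive of premise 7 (O(p → ~c)) is O(c → ~p), and O(c) is already established, so O(~p).
Premise 6, O(n → p), contraposes to O(~p → ~n); with O(~p) we get O(~n).
Premise 5, O(~b → n), contraposes to O(~n → b); with O(~n) we get O(b).
Premise 8 is O(~h → ~b); contrapositively O(b → h). Since O(b) holds, K gives O(h).
From O(h) and premise 1, O(h → m), we obtain O(m).
Premise 11, O(~r → ~m), contraposes to O(m → r); with O(m) we get O(r).
Premises 2, 3, 4, 9 do not contribute to this derivation.
So O(r) holds, i.e. F(~r). The claim follows.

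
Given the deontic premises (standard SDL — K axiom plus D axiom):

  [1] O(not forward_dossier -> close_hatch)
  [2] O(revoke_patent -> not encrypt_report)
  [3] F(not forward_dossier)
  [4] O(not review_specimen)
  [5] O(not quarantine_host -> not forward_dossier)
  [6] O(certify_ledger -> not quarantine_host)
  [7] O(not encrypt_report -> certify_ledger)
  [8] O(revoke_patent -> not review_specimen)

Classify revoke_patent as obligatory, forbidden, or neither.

F(not forward_dossier) at premise 3 means O(forward_dossier).
Premise 5 is O(not quarantine_host -> not forward_dossier); contrapositively O(forward_dossier -> quarantine_host). Since O(forward_dossier) holds, K gives O(quarantine_host).
The contrapositive of premise 6 (O(certify_ledger -> not quarantine_host)) is O(quarantine_host -> not certify_ledger), and O(quarantine_host) is already established, so O(not certify_ledger).
The contrapositive of premise 7 (O(not encrypt_report -> certify_ledger)) is O(not certify_ledger -> encrypt_report), and O(not certify_ledger) is already established, so O(encrypt_report).
Premise 2, O(revoke_patent -> not encrypt_report), contraposes to O(encrypt_report -> not revoke_patent); with O(encrypt_report) we get O(not revoke_patent).
Premises 1, 4, 8 do not contribute to this derivation.
Thus O(not revoke_patent), which is F(revoke_patent): revoke_patent is forbidden.

Forbidden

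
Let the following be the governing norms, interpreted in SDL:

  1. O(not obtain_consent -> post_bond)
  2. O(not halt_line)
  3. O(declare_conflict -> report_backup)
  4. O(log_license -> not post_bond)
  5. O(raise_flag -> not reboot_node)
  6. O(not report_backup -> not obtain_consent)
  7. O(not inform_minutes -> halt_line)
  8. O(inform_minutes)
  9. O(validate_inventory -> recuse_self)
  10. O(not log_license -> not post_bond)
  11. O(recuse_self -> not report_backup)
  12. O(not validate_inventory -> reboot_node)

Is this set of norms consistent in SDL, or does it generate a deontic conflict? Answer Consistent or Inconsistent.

Consistent

Premise 7 is O(not inform_minutes -> halt_line), but O(not inform_minutes) is not derivable from the premises, so it does not yield O(halt_line).
So O(halt_line) is not derivable, and the apparent clash with O(not halt_line) does not arise.
A world satisfying every obligation exists (e.g. declare_conflict=false, halt_line=false, inform_minutes=true, log_license=false, obtain_consent=true, post_bond=false, raise_flag=false, reboot_node=true, recuse_self=false, report_backup=true, validate_inventory=false); no atom is both obligatory and forbidden, so the set is consistent.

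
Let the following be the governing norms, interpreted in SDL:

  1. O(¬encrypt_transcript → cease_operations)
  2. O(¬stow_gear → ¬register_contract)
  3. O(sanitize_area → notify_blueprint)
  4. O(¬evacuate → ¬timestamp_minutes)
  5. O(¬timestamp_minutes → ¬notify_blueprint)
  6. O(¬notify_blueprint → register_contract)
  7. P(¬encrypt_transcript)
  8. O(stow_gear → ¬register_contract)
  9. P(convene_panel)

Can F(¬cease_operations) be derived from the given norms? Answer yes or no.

Premise 1 is O(¬encrypt_transcript → cease_operations), but O(¬encrypt_transcript) is not derivable from the premises (the permission P(¬encrypt_transcript) asserts only ¬O(encrypt_transcript), not O(¬encrypt_transcript)), so it does not yield O(cease_operations).
No other premise forces O(cease_operations). An ideal world satisfying every premise can still have ¬cease_operations true, so F(¬cease_operations) is not derivable.

No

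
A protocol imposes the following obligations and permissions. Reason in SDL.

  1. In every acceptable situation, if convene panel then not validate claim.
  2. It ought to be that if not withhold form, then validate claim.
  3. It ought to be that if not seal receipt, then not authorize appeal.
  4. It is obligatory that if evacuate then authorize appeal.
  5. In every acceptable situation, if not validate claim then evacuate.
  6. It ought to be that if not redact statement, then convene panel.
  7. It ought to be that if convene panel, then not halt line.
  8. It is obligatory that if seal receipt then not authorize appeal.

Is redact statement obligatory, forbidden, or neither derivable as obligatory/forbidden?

Premises 3 and 8 cover both cases: O(¬seal_receipt → ¬authorize_appeal) and O(seal_receipt → ¬authorize_appeal). Since ¬seal_receipt ∨ seal_receipt is a tautology, O(¬authorize_appeal) follows.
The contrapositive of premise 4 (O(evacuate → authorize_appeal)) is O(¬authorize_appeal → ¬evacuate), and O(¬authorize_appeal) is already established, so O(¬evacuate).
The contrapositive of premise 5 (O(¬validate_claim → evacuate)) is O(¬evacuate → validate_claim), and O(¬evacuate) is already established, so O(validate_claim).
The contrapositive of premise 1 (O(convene_panel → ¬validate_claim)) is O(validate_claim → ¬convene_panel), and O(validate_claim) is already established, so O(¬convene_panel).
The contrapositive of premise 6 (O(¬redact_statement → convene_panel)) is O(¬convene_panel → redact_statement), and O(¬convene_panel) is already established, so O(redact_statement).
Premises 2, 7 do not contribute to this derivation.
Hence redact_statement is obligatory.

Obligatory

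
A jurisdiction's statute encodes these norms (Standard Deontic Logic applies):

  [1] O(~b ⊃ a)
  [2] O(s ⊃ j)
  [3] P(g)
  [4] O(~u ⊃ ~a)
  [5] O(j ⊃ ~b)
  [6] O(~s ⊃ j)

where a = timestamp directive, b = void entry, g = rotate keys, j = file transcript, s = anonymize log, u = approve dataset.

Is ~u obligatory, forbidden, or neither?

Forbidden

Premises 6 and 2 cover both cases: O(~s ⊃ j) and O(s ⊃ j). Since ~s ∨ s is a tautology, O(j) follows.
With premise 5, O(j ⊃ ~b), the K-axiom yields O(~b).
Premise 1 is O(~b ⊃ a); since O(~b), deontic closure gives O(a).
Premise 4 is O(~u ⊃ ~a); contrapositively O(a ⊃ u). Since O(a) holds, K gives O(u).
Premise 3 does not contribute to this derivation.
Thus O(u), which is F(~u): ~u is forbidden.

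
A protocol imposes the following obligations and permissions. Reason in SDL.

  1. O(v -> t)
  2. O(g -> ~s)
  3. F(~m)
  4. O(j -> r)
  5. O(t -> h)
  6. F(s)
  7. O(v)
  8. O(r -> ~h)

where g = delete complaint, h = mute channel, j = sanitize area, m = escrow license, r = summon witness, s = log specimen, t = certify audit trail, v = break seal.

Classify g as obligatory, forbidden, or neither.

Premise 2 is O(g -> ~s); even if O(~s) held, inferring O(g) would be affirming the consequent — invalid.
No premise or chain of K-axiom applications forces O(g), and none forces O(~g). So g is neither obligatory nor forbidden under these norms.

Neither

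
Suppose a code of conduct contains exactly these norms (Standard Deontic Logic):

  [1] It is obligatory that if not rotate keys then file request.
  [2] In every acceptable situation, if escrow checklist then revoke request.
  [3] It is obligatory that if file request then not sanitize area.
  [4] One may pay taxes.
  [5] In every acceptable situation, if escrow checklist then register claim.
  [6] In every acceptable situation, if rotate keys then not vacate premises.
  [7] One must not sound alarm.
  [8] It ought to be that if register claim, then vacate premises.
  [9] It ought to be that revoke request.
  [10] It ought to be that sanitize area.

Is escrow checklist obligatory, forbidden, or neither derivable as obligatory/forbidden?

Forbidden

Premise 10 gives O(sanitize_area).
Premise 3 is O(file_request → ¬sanitize_area); contrapositively O(sanitize_area → ¬file_request). Since O(sanitize_area) holds, K gives O(¬file_request).
The contrapositive of premise 1 (O(¬rotate_keys → file_request)) is O(¬file_request → rotate_keys), and O(¬file_request) is already established, so O(rotate_keys).
With premise 6, O(rotate_keys → ¬vacate_premises), the K-axiom yields O(¬vacate_premises).
The contrapositive of premise 8 (O(register_claim → vacate_premises)) is O(¬vacate_premises → ¬register_claim), and O(¬vacate_premises) is already established, so O(¬register_claim).
Premise 5 is O(escrow_checklist → register_claim); contrapositively O(¬register_claim → ¬escrow_checklist). Since O(¬register_claim) holds, K gives O(¬escrow_checklist).
Premises 2, 4, 7, 9 do not contribute to this derivation.
Thus O(¬escrow_checklist), which is F(escrow_checklist): escrow_checklist is forbidden.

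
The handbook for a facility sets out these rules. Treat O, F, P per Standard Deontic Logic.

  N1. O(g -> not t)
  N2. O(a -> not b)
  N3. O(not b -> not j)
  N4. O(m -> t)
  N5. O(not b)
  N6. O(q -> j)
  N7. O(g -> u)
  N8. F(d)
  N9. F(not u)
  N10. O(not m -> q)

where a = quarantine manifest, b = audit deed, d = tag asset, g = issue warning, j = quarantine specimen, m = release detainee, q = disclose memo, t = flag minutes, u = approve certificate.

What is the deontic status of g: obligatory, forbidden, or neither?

Premise 5 gives O(not b).
With premise 3, O(not b -> not j), the K-axiom yields O(not j).
Premise 6 is O(q -> j); contrapositively O(not j -> not q). Since O(not j) holds, K gives O(not q).
The contrapositive of premise 10 (O(not m -> q)) is O(not q -> m), and O(not q) is already established, so O(m).
Applying K to premise 4 (O(m -> t)) and O(m) yields O(t).
The contrapositive of premise 1 (O(g -> not t)) is O(t -> not g), and O(t) is already established, so O(not g).
Premises 2, 7, 8, 9 do not contribute to this derivation.
Thus O(not g), which is F(g): g is forbidden.

Forbidden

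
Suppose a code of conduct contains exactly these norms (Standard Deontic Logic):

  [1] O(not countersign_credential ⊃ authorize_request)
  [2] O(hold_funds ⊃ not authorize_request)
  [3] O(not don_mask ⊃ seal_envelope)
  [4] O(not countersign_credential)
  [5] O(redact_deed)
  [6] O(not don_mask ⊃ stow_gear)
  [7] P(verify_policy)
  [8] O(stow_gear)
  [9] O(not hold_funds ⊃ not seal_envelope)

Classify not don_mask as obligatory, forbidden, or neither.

Forbidden

Premise 4 gives O(not countersign_credential).
Applying K to premise 1 (O(not countersign_credential ⊃ authorize_request)) and O(not countersign_credential) yields O(authorize_request).
Premise 2 is O(hold_funds ⊃ not authorize_request); contrapositively O(authorize_request ⊃ not hold_funds). Since O(authorize_request) holds, K gives O(not hold_funds).
From O(not hold_funds) and premise 9, O(not hold_funds ⊃ not seal_envelope), we obtain O(not seal_envelope).
The contrapositive of premise 3 (O(not don_mask ⊃ seal_envelope)) is O(not seal_envelope ⊃ don_mask), and O(not seal_envelope) is already established, so O(don_mask).
Premises 5, 6, 7, 8 do not contribute to this derivation.
Thus O(don_mask), which is F(not don_mask): not don_mask is forbidden.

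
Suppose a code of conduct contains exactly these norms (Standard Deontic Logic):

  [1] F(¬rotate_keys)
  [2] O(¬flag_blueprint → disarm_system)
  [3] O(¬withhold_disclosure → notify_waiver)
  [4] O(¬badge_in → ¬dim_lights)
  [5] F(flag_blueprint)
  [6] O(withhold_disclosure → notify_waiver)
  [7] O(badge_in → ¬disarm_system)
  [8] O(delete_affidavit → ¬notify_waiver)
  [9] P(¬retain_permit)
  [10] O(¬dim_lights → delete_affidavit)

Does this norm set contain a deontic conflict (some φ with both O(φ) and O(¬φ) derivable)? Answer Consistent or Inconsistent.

Inconsistent

Premises 3 and 6 cover both cases: O(¬withhold_disclosure → notify_waiver) and O(withhold_disclosure → notify_waiver). Since ¬withhold_disclosure ∨ withhold_disclosure is a tautology, O(notify_waiver) follows.
The contrapositive of premise 8 (O(delete_affidavit → ¬notify_waiver)) is O(notify_waiver → ¬delete_affidavit), and O(notify_waiver) is already established, so O(¬delete_affidavit).
Premise 10, O(¬dim_lights → delete_affidavit), contraposes to O(¬delete_affidavit → dim_lights); with O(¬delete_affidavit) we get O(dim_lights).
Premise 4 is O(¬badge_in → ¬dim_lights); contrapositively O(dim_lights → badge_in). Since O(dim_lights) holds, K gives O(badge_in).
With premise 7, O(badge_in → ¬disarm_system), the K-axiom yields O(¬disarm_system).
Premise 2, O(¬flag_blueprint → disarm_system), contraposes to O(¬disarm_system → flag_blueprint); with O(¬disarm_system) we get O(flag_blueprint).
But premise 5, F(flag_blueprint), means O(¬flag_blueprint).
We now have both O(flag_blueprint) and O(¬flag_blueprint) — flag_blueprint is simultaneously obligatory and forbidden, violating the D-axiom.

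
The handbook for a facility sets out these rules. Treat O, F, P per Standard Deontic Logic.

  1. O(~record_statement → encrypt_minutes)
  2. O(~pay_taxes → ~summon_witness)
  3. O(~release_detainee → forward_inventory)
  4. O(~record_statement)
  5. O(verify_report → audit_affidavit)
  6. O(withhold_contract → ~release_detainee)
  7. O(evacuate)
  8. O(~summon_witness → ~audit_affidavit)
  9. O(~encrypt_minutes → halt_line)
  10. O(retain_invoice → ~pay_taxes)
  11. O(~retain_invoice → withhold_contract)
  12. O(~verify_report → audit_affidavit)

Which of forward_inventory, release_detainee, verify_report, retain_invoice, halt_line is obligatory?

forward_inventory

By case analysis on verify_report: premise 5 gives O(verify_report → audit_affidavit) and premise 12 gives O(~verify_report → audit_affidavit), so O(audit_affidavit) either way.
The contrapositive of premise 8 (O(~summon_witness → ~audit_affidavit)) is O(audit_affidavit → summon_witness), and O(audit_affidavit) is already established, so O(summon_witness).
Premise 2, O(~pay_taxes → ~summon_witness), contraposes to O(summon_witness → pay_taxes); with O(summon_witness) we get O(pay_taxes).
Premise 10 is O(retain_invoice → ~pay_taxes); contrapositively O(pay_taxes → ~retain_invoice). Since O(pay_taxes) holds, K gives O(~retain_invoice).
From O(~retain_invoice) and premise 11, O(~retain_invoice → withhold_contract), we obtain O(withhold_contract).
From O(withhold_contract) and premise 6, O(withhold_contract → ~release_detainee), we obtain O(~release_detainee).
With premise 3, O(~release_detainee → forward_inventory), the K-axiom yields O(forward_inventory).
So O(forward_inventory) holds — forward_inventory is obligatory. None of the other listed options is made obligatory by any chain of premises.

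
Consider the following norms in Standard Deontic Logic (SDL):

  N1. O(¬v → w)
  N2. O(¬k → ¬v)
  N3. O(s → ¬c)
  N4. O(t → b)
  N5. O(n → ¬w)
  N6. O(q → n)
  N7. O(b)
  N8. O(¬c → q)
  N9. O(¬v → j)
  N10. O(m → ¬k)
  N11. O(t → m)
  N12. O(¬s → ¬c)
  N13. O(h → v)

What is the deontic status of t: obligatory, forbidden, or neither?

By case analysis on s: premise 3 gives O(s → ¬c) and premise 12 gives O(¬s → ¬c), so O(¬c) either way.
From O(¬c) and premise 8, O(¬c → q), we obtain O(q).
Applying K to premise 6 (O(q → n)) and O(q) yields O(n).
Premise 5 is O(n → ¬w); since O(n), deontic closure gives O(¬w).
Premise 1 is O(¬v → w); contrapositively O(¬w → v). Since O(¬w) holds, K gives O(v).
Premise 2, O(¬k → ¬v), contraposes to O(v → k); with O(v) we get O(k).
The contrapositive of premise 10 (O(m → ¬k)) is O(k → ¬m), and O(k) is already established, so O(¬m).
Premise 11, O(t → m), contraposes to O(¬m → ¬t); with O(¬m) we get O(¬t).
Premises 4, 7, 9, 13 do not contribute to this derivation.
Thus O(¬t), which is F(t): t is forbidden.

Forbidden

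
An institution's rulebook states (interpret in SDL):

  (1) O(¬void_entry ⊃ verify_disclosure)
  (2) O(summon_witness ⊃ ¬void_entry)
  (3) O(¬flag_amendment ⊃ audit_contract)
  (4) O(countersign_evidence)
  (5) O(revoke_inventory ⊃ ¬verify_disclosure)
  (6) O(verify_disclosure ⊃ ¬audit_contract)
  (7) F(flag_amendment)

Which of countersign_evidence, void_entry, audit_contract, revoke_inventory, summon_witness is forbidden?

Premise 7, F(flag_amendment), is equivalent to O(¬flag_amendment).
Premise 3 is O(¬flag_amendment ⊃ audit_contract); since O(¬flag_amendment), deontic closure gives O(audit_contract).
Premise 6, O(verify_disclosure ⊃ ¬audit_contract), contraposes to O(audit_contract ⊃ ¬verify_disclosure); with O(audit_contract) we get O(¬verify_disclosure).
Premise 1 is O(¬void_entry ⊃ verify_disclosure); contrapositively O(¬verify_disclosure ⊃ void_entry). Since O(¬verify_disclosure) holds, K gives O(void_entry).
The contrapositive of premise 2 (O(summon_witness ⊃ ¬void_entry)) is O(void_entry ⊃ ¬summon_witness), and O(void_entry) is already established, so O(¬summon_witness).
So O(¬summon_witness) holds, i.e. summon_witness is forbidden. None of the other listed options is forbidden under the premises.

summon_witness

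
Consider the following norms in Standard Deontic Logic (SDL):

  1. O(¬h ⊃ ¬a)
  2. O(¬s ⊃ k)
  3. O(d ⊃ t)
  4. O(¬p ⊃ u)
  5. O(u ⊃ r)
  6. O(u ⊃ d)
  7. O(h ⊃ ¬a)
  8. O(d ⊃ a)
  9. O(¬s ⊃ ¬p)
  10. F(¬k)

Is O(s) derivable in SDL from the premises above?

By case analysis on ¬h: premise 1 gives O(¬h ⊃ ¬a) and premise 7 gives O(h ⊃ ¬a), so O(¬a) either way.
Premise 8, O(d ⊃ a), contraposes to O(¬a ⊃ ¬d); with O(¬a) we get O(¬d).
Premise 6 is O(u ⊃ d); contrapositively O(¬d ⊃ ¬u). Since O(¬d) holds, K gives O(¬u).
Premise 4, O(¬p ⊃ u), contraposes to O(¬u ⊃ p); with O(¬u) we get O(p).
Premise 9, O(¬s ⊃ ¬p), contraposes to O(p ⊃ s); with O(p) we get O(s).
Premises 2, 3, 5, 10 do not contribute to this derivation.
So O(s) follows.

Yes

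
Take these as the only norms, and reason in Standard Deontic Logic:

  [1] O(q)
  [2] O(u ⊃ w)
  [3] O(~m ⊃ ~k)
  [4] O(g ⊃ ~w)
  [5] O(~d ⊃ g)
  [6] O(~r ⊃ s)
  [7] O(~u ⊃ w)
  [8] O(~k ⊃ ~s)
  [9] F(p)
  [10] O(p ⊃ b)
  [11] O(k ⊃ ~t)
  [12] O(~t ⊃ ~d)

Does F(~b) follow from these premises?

No

Premise 10 is O(p ⊃ b), but O(p) is not derivable from the premises, so it does not yield O(b).
No other premise forces O(b). An ideal world satisfying every premise can still have ~b true, so F(~b) is not derivable.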